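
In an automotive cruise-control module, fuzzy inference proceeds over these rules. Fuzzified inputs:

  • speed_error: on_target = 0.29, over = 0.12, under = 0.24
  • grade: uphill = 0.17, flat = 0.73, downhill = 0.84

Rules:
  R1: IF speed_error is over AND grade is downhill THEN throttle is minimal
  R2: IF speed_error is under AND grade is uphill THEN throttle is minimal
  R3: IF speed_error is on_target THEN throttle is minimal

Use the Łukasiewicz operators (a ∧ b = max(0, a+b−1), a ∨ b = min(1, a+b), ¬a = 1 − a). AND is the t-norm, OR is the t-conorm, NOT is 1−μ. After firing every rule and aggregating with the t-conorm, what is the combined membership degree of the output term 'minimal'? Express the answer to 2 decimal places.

0.29

R1: over=0.12, downhill=0.84; AND[max(0, a+b−1)] → w = 0.00
R2: under=0.24, uphill=0.17; AND[max(0, a+b−1)] → w = 0.00
R3: on_target=0.29 → w = 0.29
Rules with consequent 'minimal': {R1, R2, R3} → strengths 0.00, 0.00, 0.29
Aggregate via t-conorm [min(1, a+b)]: 0.29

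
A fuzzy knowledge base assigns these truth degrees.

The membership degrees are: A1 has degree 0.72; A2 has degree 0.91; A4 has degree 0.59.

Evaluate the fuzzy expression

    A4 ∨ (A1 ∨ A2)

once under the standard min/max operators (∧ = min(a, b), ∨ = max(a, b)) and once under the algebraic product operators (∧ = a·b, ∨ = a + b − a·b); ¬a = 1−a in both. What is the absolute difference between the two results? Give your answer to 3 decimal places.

Under standard min/max:
  A1 ∨ A2 = max(a, b) on (0.72, 0.91) = 0.91
  A4 ∨ (A1 ∨ A2) = max(a, b) on (0.59, 0.91) = 0.91
  → value = 0.9100
Under algebraic product:
  A1 ∨ A2 = a + b − a·b on (0.7200, 0.9100) = 0.9748
  A4 ∨ (A1 ∨ A2) = a + b − a·b on (0.5900, 0.9748) = 0.9897
  → value = 0.9897
|0.9100 − 0.9897| = 0.080

0.080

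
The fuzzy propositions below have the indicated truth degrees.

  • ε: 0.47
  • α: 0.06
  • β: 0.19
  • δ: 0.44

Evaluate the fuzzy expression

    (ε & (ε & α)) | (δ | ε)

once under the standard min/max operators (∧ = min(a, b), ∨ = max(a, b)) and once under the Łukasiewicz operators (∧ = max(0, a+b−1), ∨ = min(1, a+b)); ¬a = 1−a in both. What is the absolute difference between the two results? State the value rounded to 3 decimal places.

0.440

Under standard min/max:
  ε & α = min(a, b) on (0.47, 0.06) = 0.06
  ε & (ε & α) = min(a, b) on (0.47, 0.06) = 0.06
  δ | ε = max(a, b) on (0.44, 0.47) = 0.47
  (ε & (ε & α)) | (δ | ε) = max(a, b) on (0.06, 0.47) = 0.47
  → value = 0.4700
Under Łukasiewicz:
  ε & α = max(0, a+b−1) on (0.47, 0.06) = 0.00
  ε & (ε & α) = max(0, a+b−1) on (0.47, 0.00) = 0.00
  δ | ε = min(1, a+b) on (0.44, 0.47) = 0.91
  (ε & (ε & α)) | (δ | ε) = min(1, a+b) on (0.00, 0.91) = 0.91
  → value = 0.9100
|0.4700 − 0.9100| = 0.440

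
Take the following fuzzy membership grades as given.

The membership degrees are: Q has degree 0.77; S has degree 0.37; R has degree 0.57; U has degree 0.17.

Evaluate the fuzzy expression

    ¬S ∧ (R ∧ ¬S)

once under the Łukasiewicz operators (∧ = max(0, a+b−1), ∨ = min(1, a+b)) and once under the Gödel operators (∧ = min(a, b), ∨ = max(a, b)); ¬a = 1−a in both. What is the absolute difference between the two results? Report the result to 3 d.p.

0.570

Under Łukasiewicz:
  ¬S = 1 − 0.37 = 0.63
  ¬S = 1 − 0.37 = 0.63
  R ∧ ¬S = max(0, a+b−1) on (0.57, 0.63) = 0.20
  ¬S ∧ (R ∧ ¬S) = max(0, a+b−1) on (0.63, 0.20) = 0.00
  → value = 0.0000
Under Gödel:
  ¬S = 1 − 0.37 = 0.63
  ¬S = 1 − 0.37 = 0.63
  R ∧ ¬S = min(a, b) on (0.57, 0.63) = 0.57
  ¬S ∧ (R ∧ ¬S) = min(a, b) on (0.63, 0.57) = 0.57
  → value = 0.5700
|0.0000 − 0.5700| = 0.570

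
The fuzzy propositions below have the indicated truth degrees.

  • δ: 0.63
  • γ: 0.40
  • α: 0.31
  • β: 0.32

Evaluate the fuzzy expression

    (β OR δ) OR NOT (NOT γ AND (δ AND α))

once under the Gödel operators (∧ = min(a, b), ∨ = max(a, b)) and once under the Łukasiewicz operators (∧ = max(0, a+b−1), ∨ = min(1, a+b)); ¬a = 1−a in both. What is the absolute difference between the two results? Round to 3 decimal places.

0.310

Under Gödel:
  β OR δ = max(a, b) on (0.32, 0.63) = 0.63
  NOT γ = 1 − 0.40 = 0.60
  δ AND α = min(a, b) on (0.63, 0.31) = 0.31
  NOT γ AND (δ AND α) = min(a, b) on (0.60, 0.31) = 0.31
  NOT (NOT γ AND (δ AND α)) = 1 − 0.31 = 0.69
  (β OR δ) OR NOT (NOT γ AND (δ AND α)) = max(a, b) on (0.63, 0.69) = 0.69
  → value = 0.6900
Under Łukasiewicz:
  β OR δ = min(1, a+b) on (0.32, 0.63) = 0.95
  NOT γ = 1 − 0.40 = 0.60
  δ AND α = max(0, a+b−1) on (0.63, 0.31) = 0.00
  NOT γ AND (δ AND α) = max(0, a+b−1) on (0.60, 0.00) = 0.00
  NOT (NOT γ AND (δ AND α)) = 1 − 0.00 = 1.00
  (β OR δ) OR NOT (NOT γ AND (δ AND α)) = min(1, a+b) on (0.95, 1.00) = 1.00
  → value = 1.0000
|0.6900 − 1.0000| = 0.310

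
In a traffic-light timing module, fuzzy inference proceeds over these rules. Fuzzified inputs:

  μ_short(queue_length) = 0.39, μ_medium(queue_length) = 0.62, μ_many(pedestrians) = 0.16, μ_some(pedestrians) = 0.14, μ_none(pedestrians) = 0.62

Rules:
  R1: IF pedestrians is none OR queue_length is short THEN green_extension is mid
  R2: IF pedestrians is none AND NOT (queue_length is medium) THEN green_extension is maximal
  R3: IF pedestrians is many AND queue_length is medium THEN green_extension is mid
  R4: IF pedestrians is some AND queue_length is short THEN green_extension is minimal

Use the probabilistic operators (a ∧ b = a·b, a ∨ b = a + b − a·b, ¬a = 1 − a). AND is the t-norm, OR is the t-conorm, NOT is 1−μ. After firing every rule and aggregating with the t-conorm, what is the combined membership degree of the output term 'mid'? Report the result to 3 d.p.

R1: none=0.62, short=0.39; OR[a + b − a·b] → w = 0.7682
R2: none=0.62, ¬medium=1−0.62=0.38; AND[a·b] → w = 0.2356
R3: many=0.16, medium=0.62; AND[a·b] → w = 0.0992
R4: some=0.14, short=0.39; AND[a·b] → w = 0.0546
Rules with consequent 'mid': {R1, R3} → strengths 0.7682, 0.0992
Aggregate via t-conorm [a + b − a·b]: 0.7912

0.791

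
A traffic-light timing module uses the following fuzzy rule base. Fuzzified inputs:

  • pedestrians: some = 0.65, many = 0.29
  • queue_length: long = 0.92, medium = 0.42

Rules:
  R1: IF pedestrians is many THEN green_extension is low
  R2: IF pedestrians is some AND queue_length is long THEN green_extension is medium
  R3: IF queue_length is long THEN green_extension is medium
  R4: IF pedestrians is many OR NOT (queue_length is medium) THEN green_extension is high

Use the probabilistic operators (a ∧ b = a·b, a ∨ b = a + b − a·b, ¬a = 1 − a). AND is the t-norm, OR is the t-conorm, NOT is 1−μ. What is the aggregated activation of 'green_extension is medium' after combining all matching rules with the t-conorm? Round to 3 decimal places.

R1: many=0.29 → w = 0.2900
R2: some=0.65, long=0.92; AND[a·b] → w = 0.5980
R3: long=0.92 → w = 0.9200
R4: many=0.29, ¬medium=1−0.42=0.58; OR[a + b − a·b] → w = 0.7018
Rules with consequent 'medium': {R2, R3} → strengths 0.5980, 0.9200
Aggregate via t-conorm [a + b − a·b]: 0.9678

0.968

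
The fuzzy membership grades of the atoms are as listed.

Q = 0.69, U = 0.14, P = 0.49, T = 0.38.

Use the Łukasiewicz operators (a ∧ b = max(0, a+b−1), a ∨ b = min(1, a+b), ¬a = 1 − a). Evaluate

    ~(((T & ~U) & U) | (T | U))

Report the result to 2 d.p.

~U = 1 − 0.14 = 0.86
T & ~U = max(0, a+b−1) on (0.38, 0.86) = 0.24
(T & ~U) & U = max(0, a+b−1) on (0.24, 0.14) = 0.00
T | U = min(1, a+b) on (0.38, 0.14) = 0.52
((T & ~U) & U) | (T | U) = min(1, a+b) on (0.00, 0.52) = 0.52
~(((T & ~U) & U) | (T | U)) = 1 − 0.52 = 0.48

0.48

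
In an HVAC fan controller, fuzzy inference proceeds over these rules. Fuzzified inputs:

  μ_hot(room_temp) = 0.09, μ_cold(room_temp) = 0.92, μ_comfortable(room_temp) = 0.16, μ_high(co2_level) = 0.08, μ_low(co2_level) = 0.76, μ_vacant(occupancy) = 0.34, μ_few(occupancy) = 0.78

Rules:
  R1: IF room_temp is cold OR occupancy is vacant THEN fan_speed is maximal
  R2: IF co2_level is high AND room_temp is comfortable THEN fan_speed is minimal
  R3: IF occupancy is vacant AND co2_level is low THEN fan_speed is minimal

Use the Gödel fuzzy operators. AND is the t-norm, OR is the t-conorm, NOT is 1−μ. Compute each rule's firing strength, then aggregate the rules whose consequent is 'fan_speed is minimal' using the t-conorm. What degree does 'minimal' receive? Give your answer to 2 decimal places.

R1: cold=0.92, vacant=0.34; OR[max(a, b)] → w = 0.92
R2: high=0.08, comfortable=0.16; AND[min(a, b)] → w = 0.08
R3: vacant=0.34, low=0.76; AND[min(a, b)] → w = 0.34
Rules with consequent 'minimal': {R2, R3} → strengths 0.08, 0.34
Aggregate via t-conorm [max(a, b)]: 0.34

0.34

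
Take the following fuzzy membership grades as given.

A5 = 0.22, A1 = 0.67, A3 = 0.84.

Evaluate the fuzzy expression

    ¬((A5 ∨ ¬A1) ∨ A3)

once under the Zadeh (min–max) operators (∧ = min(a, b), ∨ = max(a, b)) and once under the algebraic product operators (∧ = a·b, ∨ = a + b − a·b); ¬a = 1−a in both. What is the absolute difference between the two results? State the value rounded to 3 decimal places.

Under Zadeh (min–max):
  ¬A1 = 1 − 0.67 = 0.33
  A5 ∨ ¬A1 = max(a, b) on (0.22, 0.33) = 0.33
  (A5 ∨ ¬A1) ∨ A3 = max(a, b) on (0.33, 0.84) = 0.84
  ¬((A5 ∨ ¬A1) ∨ A3) = 1 − 0.84 = 0.16
  → value = 0.1600
Under algebraic product:
  ¬A1 = 1 − 0.6700 = 0.3300
  A5 ∨ ¬A1 = a + b − a·b on (0.2200, 0.3300) = 0.4774
  (A5 ∨ ¬A1) ∨ A3 = a + b − a·b on (0.4774, 0.8400) = 0.9164
  ¬((A5 ∨ ¬A1) ∨ A3) = 1 − 0.9164 = 0.0836
  → value = 0.0836
|0.1600 − 0.0836| = 0.076

0.076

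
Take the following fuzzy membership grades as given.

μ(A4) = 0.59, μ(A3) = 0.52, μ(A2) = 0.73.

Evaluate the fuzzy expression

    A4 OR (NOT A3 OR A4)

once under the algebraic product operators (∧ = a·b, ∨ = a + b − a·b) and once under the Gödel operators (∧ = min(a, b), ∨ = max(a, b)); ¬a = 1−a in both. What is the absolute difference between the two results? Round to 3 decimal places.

Under algebraic product:
  NOT A3 = 1 − 0.5200 = 0.4800
  NOT A3 OR A4 = a + b − a·b on (0.4800, 0.5900) = 0.7868
  A4 OR (NOT A3 OR A4) = a + b − a·b on (0.5900, 0.7868) = 0.9126
  → value = 0.9126
Under Gödel:
  NOT A3 = 1 − 0.52 = 0.48
  NOT A3 OR A4 = max(a, b) on (0.48, 0.59) = 0.59
  A4 OR (NOT A3 OR A4) = max(a, b) on (0.59, 0.59) = 0.59
  → value = 0.5900
|0.9126 − 0.5900| = 0.323

0.323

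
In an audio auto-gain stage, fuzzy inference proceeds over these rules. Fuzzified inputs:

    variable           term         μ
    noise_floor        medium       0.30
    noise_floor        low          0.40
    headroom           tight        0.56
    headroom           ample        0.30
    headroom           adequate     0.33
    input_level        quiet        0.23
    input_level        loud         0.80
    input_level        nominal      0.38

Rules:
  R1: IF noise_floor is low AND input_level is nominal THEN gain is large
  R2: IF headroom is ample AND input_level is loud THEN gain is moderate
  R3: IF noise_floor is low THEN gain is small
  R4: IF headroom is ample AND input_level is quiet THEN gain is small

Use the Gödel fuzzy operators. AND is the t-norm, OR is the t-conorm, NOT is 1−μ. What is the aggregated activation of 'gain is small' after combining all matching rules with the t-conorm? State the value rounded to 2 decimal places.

R1: low=0.40, nominal=0.38; AND[min(a, b)] → w = 0.38
R2: ample=0.30, loud=0.80; AND[min(a, b)] → w = 0.30
R3: low=0.40 → w = 0.40
R4: ample=0.30, quiet=0.23; AND[min(a, b)] → w = 0.23
Rules with consequent 'small': {R3, R4} → strengths 0.40, 0.23
Aggregate via t-conorm [max(a, b)]: 0.40

0.40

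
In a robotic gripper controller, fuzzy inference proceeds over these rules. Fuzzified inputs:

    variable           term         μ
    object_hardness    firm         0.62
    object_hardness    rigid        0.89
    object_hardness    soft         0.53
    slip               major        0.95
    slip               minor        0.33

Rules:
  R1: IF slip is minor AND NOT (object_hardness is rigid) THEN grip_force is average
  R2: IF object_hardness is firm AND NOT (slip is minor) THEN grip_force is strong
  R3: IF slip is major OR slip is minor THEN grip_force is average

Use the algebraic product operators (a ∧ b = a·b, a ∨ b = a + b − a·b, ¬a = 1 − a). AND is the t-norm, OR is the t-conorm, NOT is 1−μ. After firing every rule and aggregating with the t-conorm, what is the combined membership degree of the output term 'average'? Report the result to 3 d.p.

R1: minor=0.33, ¬rigid=1−0.89=0.11; AND[a·b] → w = 0.0363
R2: firm=0.62, ¬minor=1−0.33=0.67; AND[a·b] → w = 0.4154
R3: major=0.95, minor=0.33; OR[a + b − a·b] → w = 0.9665
Rules with consequent 'average': {R1, R3} → strengths 0.0363, 0.9665
Aggregate via t-conorm [a + b − a·b]: 0.9677

0.968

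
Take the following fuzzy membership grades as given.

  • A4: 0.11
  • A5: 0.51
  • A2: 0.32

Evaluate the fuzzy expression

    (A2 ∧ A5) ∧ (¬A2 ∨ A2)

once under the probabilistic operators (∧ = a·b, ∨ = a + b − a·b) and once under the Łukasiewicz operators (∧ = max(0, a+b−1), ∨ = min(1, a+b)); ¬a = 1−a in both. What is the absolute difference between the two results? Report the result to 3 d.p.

Under probabilistic:
  A2 ∧ A5 = a·b on (0.3200, 0.5100) = 0.1632
  ¬A2 = 1 − 0.3200 = 0.6800
  ¬A2 ∨ A2 = a + b − a·b on (0.6800, 0.3200) = 0.7824
  (A2 ∧ A5) ∧ (¬A2 ∨ A2) = a·b on (0.1632, 0.7824) = 0.1277
  → value = 0.1277
Under Łukasiewicz:
  A2 ∧ A5 = max(0, a+b−1) on (0.32, 0.51) = 0.00
  ¬A2 = 1 − 0.32 = 0.68
  ¬A2 ∨ A2 = min(1, a+b) on (0.68, 0.32) = 1.00
  (A2 ∧ A5) ∧ (¬A2 ∨ A2) = max(0, a+b−1) on (0.00, 1.00) = 0.00
  → value = 0.0000
|0.1277 − 0.0000| = 0.128

0.128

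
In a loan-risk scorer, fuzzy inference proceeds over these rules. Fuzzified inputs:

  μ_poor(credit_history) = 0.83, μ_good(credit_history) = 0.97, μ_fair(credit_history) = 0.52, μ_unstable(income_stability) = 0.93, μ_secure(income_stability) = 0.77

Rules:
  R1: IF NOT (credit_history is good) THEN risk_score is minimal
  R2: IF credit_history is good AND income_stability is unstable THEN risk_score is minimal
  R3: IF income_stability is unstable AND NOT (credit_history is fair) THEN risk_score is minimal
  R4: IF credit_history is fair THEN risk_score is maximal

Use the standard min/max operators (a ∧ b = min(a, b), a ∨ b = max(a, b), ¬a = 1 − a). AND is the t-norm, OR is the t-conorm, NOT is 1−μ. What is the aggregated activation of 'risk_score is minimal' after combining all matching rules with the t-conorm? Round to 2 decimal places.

R1: ¬good=1−0.97=0.03 → w = 0.03
R2: good=0.97, unstable=0.93; AND[min(a, b)] → w = 0.93
R3: unstable=0.93, ¬fair=1−0.52=0.48; AND[min(a, b)] → w = 0.48
R4: fair=0.52 → w = 0.52
Rules with consequent 'minimal': {R1, R2, R3} → strengths 0.03, 0.93, 0.48
Aggregate via t-conorm [max(a, b)]: 0.93

0.93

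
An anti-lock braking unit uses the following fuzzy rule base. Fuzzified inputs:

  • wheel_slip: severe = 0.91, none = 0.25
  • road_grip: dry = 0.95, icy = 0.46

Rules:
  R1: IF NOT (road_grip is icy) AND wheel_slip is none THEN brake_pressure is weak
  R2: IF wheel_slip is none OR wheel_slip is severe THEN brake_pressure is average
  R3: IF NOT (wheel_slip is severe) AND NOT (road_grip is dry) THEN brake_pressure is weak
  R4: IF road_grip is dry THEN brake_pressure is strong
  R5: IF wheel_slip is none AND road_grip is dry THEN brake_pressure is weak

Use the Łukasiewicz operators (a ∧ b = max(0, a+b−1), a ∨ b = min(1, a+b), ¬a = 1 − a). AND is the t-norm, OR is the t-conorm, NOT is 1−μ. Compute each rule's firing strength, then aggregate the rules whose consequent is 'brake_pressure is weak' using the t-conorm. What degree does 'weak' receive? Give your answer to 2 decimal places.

0.20

R1: ¬icy=1−0.46=0.54, none=0.25; AND[max(0, a+b−1)] → w = 0.00
R2: none=0.25, severe=0.91; OR[min(1, a+b)] → w = 1.00
R3: ¬severe=1−0.91=0.09, ¬dry=1−0.95=0.05; AND[max(0, a+b−1)] → w = 0.00
R4: dry=0.95 → w = 0.95
R5: none=0.25, dry=0.95; AND[max(0, a+b−1)] → w = 0.20
Rules with consequent 'weak': {R1, R3, R5} → strengths 0.00, 0.00, 0.20
Aggregate via t-conorm [min(1, a+b)]: 0.20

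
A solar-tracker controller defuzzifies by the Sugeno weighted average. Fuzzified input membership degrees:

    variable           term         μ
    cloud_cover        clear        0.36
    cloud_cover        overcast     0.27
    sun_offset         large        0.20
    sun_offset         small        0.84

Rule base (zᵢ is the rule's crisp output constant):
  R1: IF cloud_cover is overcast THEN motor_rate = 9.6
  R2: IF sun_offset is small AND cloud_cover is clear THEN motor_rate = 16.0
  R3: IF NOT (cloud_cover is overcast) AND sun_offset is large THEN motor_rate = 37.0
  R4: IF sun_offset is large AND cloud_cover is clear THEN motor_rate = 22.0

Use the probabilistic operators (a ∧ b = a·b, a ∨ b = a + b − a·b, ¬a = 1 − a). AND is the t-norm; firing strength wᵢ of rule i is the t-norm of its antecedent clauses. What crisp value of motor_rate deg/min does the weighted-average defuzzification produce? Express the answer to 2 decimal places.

18.24

R1 (z=9.6): overcast=0.27 → w = 0.2700
R2 (z=16.0): small=0.84, clear=0.36; AND[a·b] → w = 0.3024
R3 (z=37.0): ¬overcast=1−0.27=0.73, large=0.20; AND[a·b] → w = 0.1460
R4 (z=22.0): large=0.20, clear=0.36; AND[a·b] → w = 0.0720
Weighted average = (0.2700·9.6 + 0.3024·16.0 + 0.1460·37.0 + 0.0720·22.0) / (0.2700 + 0.3024 + 0.1460 + 0.0720)
  = 14.4164 / 0.7904 = 18.24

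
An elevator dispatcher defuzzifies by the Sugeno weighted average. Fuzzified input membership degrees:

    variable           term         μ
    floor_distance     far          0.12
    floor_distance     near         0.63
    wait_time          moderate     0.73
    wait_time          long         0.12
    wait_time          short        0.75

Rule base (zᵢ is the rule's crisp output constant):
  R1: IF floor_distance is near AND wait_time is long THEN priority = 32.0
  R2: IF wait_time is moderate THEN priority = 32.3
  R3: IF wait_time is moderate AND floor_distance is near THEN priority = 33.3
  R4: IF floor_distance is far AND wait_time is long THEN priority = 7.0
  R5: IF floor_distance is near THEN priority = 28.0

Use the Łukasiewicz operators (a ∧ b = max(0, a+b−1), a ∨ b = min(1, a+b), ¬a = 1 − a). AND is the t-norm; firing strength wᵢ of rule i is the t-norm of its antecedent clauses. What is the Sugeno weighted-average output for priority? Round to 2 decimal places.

30.93

R1 (z=32.0): near=0.63, long=0.12; AND[max(0, a+b−1)] → w = 0.00
R2 (z=32.3): moderate=0.73 → w = 0.73
R3 (z=33.3): moderate=0.73, near=0.63; AND[max(0, a+b−1)] → w = 0.36
R4 (z=7.0): far=0.12, long=0.12; AND[max(0, a+b−1)] → w = 0.00
R5 (z=28.0): near=0.63 → w = 0.63
Weighted average = (0.00·32.0 + 0.73·32.3 + 0.36·33.3 + 0.00·7.0 + 0.63·28.0) / (0.00 + 0.73 + 0.36 + 0.00 + 0.63)
  = 53.2070 / 1.7200 = 30.93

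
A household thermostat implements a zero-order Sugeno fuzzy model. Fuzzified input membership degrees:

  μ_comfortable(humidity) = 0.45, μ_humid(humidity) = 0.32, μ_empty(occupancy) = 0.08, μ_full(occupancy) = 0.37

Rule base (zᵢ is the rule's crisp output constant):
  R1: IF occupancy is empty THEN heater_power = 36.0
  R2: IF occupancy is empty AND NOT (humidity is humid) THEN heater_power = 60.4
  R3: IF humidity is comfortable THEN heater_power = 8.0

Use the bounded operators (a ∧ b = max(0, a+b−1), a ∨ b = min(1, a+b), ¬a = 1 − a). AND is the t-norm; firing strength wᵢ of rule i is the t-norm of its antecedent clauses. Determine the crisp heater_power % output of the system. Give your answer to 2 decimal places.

R1 (z=36.0): empty=0.08 → w = 0.08
R2 (z=60.4): empty=0.08, ¬humid=1−0.32=0.68; AND[max(0, a+b−1)] → w = 0.00
R3 (z=8.0): comfortable=0.45 → w = 0.45
Weighted average = (0.08·36.0 + 0.00·60.4 + 0.45·8.0) / (0.08 + 0.00 + 0.45)
  = 6.4800 / 0.5300 = 12.23

12.23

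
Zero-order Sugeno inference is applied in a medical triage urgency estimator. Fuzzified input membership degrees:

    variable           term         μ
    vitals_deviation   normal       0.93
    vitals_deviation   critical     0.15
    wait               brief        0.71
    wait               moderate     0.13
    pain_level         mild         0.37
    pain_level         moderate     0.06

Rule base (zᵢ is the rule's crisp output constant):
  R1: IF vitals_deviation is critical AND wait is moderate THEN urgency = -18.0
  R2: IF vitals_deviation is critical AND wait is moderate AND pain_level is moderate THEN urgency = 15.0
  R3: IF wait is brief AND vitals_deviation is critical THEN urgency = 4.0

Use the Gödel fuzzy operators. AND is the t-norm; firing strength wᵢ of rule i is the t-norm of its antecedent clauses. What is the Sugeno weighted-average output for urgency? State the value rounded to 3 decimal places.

-2.471

R1 (z=-18.0): critical=0.15, moderate=0.13; AND[min(a, b)] → w = 0.13
R2 (z=15.0): critical=0.15, moderate=0.13, moderate=0.06; AND[min(a, b)] → w = 0.06
R3 (z=4.0): brief=0.71, critical=0.15; AND[min(a, b)] → w = 0.15
Weighted average = (0.13·-18.0 + 0.06·15.0 + 0.15·4.0) / (0.13 + 0.06 + 0.15)
  = -0.8400 / 0.3400 = -2.471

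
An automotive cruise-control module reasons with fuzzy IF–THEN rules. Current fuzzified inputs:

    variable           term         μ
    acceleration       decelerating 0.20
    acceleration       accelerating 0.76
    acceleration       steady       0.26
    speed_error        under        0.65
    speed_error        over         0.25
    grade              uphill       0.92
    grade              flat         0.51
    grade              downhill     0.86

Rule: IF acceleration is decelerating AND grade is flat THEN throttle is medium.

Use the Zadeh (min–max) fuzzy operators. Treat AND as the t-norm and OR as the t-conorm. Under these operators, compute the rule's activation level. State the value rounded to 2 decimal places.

0.20

firing strength: decelerating=0.20, flat=0.51; AND[min(a, b)] → w = 0.20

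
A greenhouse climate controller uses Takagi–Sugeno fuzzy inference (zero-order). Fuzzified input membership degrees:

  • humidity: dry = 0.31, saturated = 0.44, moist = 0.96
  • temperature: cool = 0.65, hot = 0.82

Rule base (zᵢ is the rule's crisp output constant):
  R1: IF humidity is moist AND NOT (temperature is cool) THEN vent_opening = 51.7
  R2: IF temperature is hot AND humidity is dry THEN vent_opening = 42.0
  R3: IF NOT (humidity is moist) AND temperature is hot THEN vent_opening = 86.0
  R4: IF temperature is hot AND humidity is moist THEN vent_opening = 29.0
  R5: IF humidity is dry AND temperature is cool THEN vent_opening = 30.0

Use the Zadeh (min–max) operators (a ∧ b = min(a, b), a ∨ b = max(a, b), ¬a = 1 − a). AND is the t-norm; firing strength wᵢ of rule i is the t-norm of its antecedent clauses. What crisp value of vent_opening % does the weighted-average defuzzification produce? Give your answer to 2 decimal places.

R1 (z=51.7): moist=0.96, ¬cool=1−0.65=0.35; AND[min(a, b)] → w = 0.35
R2 (z=42.0): hot=0.82, dry=0.31; AND[min(a, b)] → w = 0.31
R3 (z=86.0): ¬moist=1−0.96=0.04, hot=0.82; AND[min(a, b)] → w = 0.04
R4 (z=29.0): hot=0.82, moist=0.96; AND[min(a, b)] → w = 0.82
R5 (z=30.0): dry=0.31, cool=0.65; AND[min(a, b)] → w = 0.31
Weighted average = (0.35·51.7 + 0.31·42.0 + 0.04·86.0 + 0.82·29.0 + 0.31·30.0) / (0.35 + 0.31 + 0.04 + 0.82 + 0.31)
  = 67.6350 / 1.8300 = 36.96

36.96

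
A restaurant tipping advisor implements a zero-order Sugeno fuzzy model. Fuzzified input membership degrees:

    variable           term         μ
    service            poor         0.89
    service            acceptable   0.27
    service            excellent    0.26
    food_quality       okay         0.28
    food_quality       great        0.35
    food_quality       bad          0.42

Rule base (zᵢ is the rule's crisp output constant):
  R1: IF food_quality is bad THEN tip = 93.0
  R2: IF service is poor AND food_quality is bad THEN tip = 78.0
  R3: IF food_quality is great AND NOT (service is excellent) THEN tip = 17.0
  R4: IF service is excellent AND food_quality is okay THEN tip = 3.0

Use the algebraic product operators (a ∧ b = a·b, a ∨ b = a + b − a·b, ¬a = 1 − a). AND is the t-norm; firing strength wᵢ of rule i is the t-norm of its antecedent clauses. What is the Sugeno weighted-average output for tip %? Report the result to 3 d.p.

64.710

R1 (z=93.0): bad=0.42 → w = 0.4200
R2 (z=78.0): poor=0.89, bad=0.42; AND[a·b] → w = 0.3738
R3 (z=17.0): great=0.35, ¬excellent=1−0.26=0.74; AND[a·b] → w = 0.2590
R4 (z=3.0): excellent=0.26, okay=0.28; AND[a·b] → w = 0.0728
Weighted average = (0.4200·93.0 + 0.3738·78.0 + 0.2590·17.0 + 0.0728·3.0) / (0.4200 + 0.3738 + 0.2590 + 0.0728)
  = 72.8378 / 1.1256 = 64.710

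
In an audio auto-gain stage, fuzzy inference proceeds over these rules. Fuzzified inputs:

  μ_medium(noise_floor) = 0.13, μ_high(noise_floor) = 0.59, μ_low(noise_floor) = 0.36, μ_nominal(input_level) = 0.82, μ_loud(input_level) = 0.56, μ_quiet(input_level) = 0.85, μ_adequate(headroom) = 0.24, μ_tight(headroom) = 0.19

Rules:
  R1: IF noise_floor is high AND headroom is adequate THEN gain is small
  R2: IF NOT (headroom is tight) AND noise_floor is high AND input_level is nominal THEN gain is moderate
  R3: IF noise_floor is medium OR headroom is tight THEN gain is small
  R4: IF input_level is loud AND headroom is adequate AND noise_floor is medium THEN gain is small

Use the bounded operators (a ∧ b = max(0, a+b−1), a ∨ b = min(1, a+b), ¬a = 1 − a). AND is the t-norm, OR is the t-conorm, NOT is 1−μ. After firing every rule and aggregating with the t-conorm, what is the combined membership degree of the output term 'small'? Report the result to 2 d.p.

0.32

R1: high=0.59, adequate=0.24; AND[max(0, a+b−1)] → w = 0.00
R2: ¬tight=1−0.19=0.81, high=0.59, nominal=0.82; AND[max(0, a+b−1)] → w = 0.22
R3: medium=0.13, tight=0.19; OR[min(1, a+b)] → w = 0.32
R4: loud=0.56, adequate=0.24, medium=0.13; AND[max(0, a+b−1)] → w = 0.00
Rules with consequent 'small': {R1, R3, R4} → strengths 0.00, 0.32, 0.00
Aggregate via t-conorm [min(1, a+b)]: 0.32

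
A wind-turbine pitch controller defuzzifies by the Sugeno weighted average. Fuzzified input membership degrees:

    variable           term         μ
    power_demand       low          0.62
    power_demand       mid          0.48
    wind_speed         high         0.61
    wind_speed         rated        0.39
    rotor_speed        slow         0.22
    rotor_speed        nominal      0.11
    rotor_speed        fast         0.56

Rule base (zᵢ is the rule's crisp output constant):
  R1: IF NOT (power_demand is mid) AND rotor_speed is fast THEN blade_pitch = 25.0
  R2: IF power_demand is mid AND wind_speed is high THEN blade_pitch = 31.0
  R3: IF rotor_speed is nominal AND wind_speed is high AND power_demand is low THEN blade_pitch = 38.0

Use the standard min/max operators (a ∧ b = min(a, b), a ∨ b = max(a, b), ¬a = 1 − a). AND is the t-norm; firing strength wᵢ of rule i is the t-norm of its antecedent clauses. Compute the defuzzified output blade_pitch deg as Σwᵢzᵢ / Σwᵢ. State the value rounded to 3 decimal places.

28.883

R1 (z=25.0): ¬mid=1−0.48=0.52, fast=0.56; AND[min(a, b)] → w = 0.52
R2 (z=31.0): mid=0.48, high=0.61; AND[min(a, b)] → w = 0.48
R3 (z=38.0): nominal=0.11, high=0.61, low=0.62; AND[min(a, b)] → w = 0.11
Weighted average = (0.52·25.0 + 0.48·31.0 + 0.11·38.0) / (0.52 + 0.48 + 0.11)
  = 32.0600 / 1.1100 = 28.883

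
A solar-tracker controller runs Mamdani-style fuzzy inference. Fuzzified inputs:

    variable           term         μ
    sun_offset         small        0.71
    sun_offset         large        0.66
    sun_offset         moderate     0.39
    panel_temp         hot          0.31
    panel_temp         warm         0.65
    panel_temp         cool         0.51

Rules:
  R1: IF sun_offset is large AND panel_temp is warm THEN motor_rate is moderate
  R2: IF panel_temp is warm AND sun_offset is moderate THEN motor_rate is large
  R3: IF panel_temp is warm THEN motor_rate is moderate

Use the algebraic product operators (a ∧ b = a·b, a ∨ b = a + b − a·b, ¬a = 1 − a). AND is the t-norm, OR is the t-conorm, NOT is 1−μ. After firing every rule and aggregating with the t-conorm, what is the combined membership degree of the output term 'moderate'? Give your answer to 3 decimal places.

R1: large=0.66, warm=0.65; AND[a·b] → w = 0.4290
R2: warm=0.65, moderate=0.39; AND[a·b] → w = 0.2535
R3: warm=0.65 → w = 0.6500
Rules with consequent 'moderate': {R1, R3} → strengths 0.4290, 0.6500
Aggregate via t-conorm [a + b − a·b]: 0.8002

0.800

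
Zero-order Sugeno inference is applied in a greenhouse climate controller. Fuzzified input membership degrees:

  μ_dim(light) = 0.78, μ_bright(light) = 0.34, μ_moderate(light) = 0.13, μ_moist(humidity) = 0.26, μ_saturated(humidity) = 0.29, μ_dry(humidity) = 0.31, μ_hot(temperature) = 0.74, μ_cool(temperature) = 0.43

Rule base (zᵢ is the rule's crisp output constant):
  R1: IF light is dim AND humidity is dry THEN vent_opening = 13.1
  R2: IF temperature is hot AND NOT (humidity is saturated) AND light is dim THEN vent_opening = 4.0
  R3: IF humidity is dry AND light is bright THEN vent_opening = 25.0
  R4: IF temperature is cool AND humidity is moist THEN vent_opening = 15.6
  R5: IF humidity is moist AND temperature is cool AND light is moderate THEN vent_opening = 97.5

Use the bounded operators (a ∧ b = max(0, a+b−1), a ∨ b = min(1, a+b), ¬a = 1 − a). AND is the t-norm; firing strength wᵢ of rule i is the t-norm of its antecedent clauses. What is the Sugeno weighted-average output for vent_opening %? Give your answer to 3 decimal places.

R1 (z=13.1): dim=0.78, dry=0.31; AND[max(0, a+b−1)] → w = 0.09
R2 (z=4.0): hot=0.74, ¬saturated=1−0.29=0.71, dim=0.78; AND[max(0, a+b−1)] → w = 0.23
R3 (z=25.0): dry=0.31, bright=0.34; AND[max(0, a+b−1)] → w = 0.00
R4 (z=15.6): cool=0.43, moist=0.26; AND[max(0, a+b−1)] → w = 0.00
R5 (z=97.5): moist=0.26, cool=0.43, moderate=0.13; AND[max(0, a+b−1)] → w = 0.00
Weighted average = (0.09·13.1 + 0.23·4.0 + 0.00·25.0 + 0.00·15.6 + 0.00·97.5) / (0.09 + 0.23 + 0.00 + 0.00 + 0.00)
  = 2.0990 / 0.3200 = 6.559

6.559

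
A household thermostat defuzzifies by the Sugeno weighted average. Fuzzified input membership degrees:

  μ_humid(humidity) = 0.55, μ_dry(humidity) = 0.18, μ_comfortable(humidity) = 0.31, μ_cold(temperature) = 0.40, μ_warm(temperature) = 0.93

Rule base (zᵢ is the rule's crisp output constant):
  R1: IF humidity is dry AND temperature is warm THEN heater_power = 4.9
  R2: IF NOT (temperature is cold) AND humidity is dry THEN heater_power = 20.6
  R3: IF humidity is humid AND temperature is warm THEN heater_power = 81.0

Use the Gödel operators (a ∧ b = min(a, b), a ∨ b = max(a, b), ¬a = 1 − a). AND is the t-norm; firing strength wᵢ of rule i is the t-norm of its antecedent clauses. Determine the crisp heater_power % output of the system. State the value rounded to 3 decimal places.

54.000

R1 (z=4.9): dry=0.18, warm=0.93; AND[min(a, b)] → w = 0.18
R2 (z=20.6): ¬cold=1−0.40=0.60, dry=0.18; AND[min(a, b)] → w = 0.18
R3 (z=81.0): humid=0.55, warm=0.93; AND[min(a, b)] → w = 0.55
Weighted average = (0.18·4.9 + 0.18·20.6 + 0.55·81.0) / (0.18 + 0.18 + 0.55)
  = 49.1400 / 0.9100 = 54.000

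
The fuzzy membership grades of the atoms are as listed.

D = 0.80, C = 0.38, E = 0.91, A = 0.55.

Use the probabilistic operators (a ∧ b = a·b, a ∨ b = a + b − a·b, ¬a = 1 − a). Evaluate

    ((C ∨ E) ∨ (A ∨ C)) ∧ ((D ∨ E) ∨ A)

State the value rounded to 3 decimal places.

C ∨ E = a + b − a·b on (0.3800, 0.9100) = 0.9442
A ∨ C = a + b − a·b on (0.5500, 0.3800) = 0.7210
(C ∨ E) ∨ (A ∨ C) = a + b − a·b on (0.9442, 0.7210) = 0.9844
D ∨ E = a + b − a·b on (0.8000, 0.9100) = 0.9820
(D ∨ E) ∨ A = a + b − a·b on (0.9820, 0.5500) = 0.9919
((C ∨ E) ∨ (A ∨ C)) ∧ ((D ∨ E) ∨ A) = a·b on (0.9844, 0.9919) = 0.9765

0.976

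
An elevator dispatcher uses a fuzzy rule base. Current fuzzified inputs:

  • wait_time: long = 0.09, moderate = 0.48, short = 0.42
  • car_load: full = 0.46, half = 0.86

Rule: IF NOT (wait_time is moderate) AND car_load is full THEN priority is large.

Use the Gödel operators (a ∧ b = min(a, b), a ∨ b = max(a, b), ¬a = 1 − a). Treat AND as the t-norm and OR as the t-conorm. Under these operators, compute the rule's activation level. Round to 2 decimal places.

0.46

firing strength: ¬moderate=1−0.48=0.52, full=0.46; AND[min(a, b)] → w = 0.46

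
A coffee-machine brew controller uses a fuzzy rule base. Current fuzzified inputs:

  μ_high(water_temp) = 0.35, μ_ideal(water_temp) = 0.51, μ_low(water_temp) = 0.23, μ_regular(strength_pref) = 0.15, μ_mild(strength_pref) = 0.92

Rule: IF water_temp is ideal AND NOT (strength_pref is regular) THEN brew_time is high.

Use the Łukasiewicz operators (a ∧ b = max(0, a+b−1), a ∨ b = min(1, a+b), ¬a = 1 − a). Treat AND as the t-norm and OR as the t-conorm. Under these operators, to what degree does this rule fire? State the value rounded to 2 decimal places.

0.36

firing strength: ideal=0.51, ¬regular=1−0.15=0.85; AND[max(0, a+b−1)] → w = 0.36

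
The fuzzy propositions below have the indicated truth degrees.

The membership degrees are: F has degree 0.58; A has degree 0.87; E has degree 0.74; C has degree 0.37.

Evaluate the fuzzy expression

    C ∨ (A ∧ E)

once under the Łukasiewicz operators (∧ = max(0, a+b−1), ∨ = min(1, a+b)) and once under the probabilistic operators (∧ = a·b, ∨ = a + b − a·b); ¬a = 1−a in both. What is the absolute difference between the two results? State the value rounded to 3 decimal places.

0.204

Under Łukasiewicz:
  A ∧ E = max(0, a+b−1) on (0.87, 0.74) = 0.61
  C ∨ (A ∧ E) = min(1, a+b) on (0.37, 0.61) = 0.98
  → value = 0.9800
Under probabilistic:
  A ∧ E = a·b on (0.8700, 0.7400) = 0.6438
  C ∨ (A ∧ E) = a + b − a·b on (0.3700, 0.6438) = 0.7756
  → value = 0.7756
|0.9800 − 0.7756| = 0.204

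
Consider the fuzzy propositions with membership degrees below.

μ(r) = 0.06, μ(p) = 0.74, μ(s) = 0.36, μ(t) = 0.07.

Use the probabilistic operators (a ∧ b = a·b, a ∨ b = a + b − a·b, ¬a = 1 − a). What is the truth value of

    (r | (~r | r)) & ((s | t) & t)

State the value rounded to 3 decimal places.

~r = 1 − 0.0600 = 0.9400
~r | r = a + b − a·b on (0.9400, 0.0600) = 0.9436
r | (~r | r) = a + b − a·b on (0.0600, 0.9436) = 0.9470
s | t = a + b − a·b on (0.3600, 0.0700) = 0.4048
(s | t) & t = a·b on (0.4048, 0.0700) = 0.0283
(r | (~r | r)) & ((s | t) & t) = a·b on (0.9470, 0.0283) = 0.0268

0.027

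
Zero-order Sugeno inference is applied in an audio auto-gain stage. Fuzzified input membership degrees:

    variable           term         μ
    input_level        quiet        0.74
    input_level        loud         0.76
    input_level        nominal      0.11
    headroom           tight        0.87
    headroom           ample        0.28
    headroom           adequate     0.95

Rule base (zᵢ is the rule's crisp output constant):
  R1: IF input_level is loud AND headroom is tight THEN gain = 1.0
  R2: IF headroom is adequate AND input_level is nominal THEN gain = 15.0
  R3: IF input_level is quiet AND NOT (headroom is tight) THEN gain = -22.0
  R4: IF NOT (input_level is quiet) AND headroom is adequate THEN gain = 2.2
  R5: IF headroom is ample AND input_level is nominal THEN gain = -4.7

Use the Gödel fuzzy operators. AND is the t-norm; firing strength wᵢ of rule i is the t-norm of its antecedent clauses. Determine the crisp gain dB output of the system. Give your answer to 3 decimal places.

R1 (z=1.0): loud=0.76, tight=0.87; AND[min(a, b)] → w = 0.76
R2 (z=15.0): adequate=0.95, nominal=0.11; AND[min(a, b)] → w = 0.11
R3 (z=-22.0): quiet=0.74, ¬tight=1−0.87=0.13; AND[min(a, b)] → w = 0.13
R4 (z=2.2): ¬quiet=1−0.74=0.26, adequate=0.95; AND[min(a, b)] → w = 0.26
R5 (z=-4.7): ample=0.28, nominal=0.11; AND[min(a, b)] → w = 0.11
Weighted average = (0.76·1.0 + 0.11·15.0 + 0.13·-22.0 + 0.26·2.2 + 0.11·-4.7) / (0.76 + 0.11 + 0.13 + 0.26 + 0.11)
  = -0.3950 / 1.3700 = -0.288

-0.288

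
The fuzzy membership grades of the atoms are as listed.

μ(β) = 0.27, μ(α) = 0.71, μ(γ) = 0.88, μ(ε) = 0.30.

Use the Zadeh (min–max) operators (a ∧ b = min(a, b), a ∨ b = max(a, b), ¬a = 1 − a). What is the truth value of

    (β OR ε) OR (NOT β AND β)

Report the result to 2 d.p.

β OR ε = max(a, b) on (0.27, 0.30) = 0.30
NOT β = 1 − 0.27 = 0.73
NOT β AND β = min(a, b) on (0.73, 0.27) = 0.27
(β OR ε) OR (NOT β AND β) = max(a, b) on (0.30, 0.27) = 0.30

0.30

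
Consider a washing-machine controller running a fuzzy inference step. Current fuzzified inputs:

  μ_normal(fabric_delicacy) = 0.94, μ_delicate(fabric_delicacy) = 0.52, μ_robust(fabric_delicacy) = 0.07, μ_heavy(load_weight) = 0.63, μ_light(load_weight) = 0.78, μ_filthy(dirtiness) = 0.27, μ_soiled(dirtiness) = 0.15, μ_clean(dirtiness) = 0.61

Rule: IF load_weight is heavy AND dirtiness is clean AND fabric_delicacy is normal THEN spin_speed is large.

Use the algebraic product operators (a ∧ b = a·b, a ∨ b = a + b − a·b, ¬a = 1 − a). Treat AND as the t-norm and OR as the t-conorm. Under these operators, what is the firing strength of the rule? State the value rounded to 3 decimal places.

firing strength: heavy=0.63, clean=0.61, normal=0.94; AND[a·b] → w = 0.3612

0.361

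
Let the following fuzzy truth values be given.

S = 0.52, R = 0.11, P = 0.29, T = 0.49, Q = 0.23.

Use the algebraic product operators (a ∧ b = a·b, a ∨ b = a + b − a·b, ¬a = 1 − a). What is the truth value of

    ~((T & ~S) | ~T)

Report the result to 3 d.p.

0.375

~S = 1 − 0.5200 = 0.4800
T & ~S = a·b on (0.4900, 0.4800) = 0.2352
~T = 1 − 0.4900 = 0.5100
(T & ~S) | ~T = a + b − a·b on (0.2352, 0.5100) = 0.6252
~((T & ~S) | ~T) = 1 − 0.6252 = 0.3748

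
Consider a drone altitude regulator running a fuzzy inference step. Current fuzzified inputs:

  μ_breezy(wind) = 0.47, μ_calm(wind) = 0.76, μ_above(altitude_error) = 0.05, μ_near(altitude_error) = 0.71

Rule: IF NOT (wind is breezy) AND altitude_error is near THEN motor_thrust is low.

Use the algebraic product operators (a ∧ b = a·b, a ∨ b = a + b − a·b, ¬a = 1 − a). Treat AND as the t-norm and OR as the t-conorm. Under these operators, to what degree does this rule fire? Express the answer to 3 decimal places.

0.376

firing strength: ¬breezy=1−0.47=0.53, near=0.71; AND[a·b] → w = 0.3763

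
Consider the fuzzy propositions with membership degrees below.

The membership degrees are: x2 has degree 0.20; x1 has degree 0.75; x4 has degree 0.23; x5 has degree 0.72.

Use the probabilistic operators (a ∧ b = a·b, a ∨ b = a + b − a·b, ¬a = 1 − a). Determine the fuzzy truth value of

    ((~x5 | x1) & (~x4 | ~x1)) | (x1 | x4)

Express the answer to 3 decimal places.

0.938

~x5 = 1 − 0.7200 = 0.2800
~x5 | x1 = a + b − a·b on (0.2800, 0.7500) = 0.8200
~x4 = 1 − 0.2300 = 0.7700
~x1 = 1 − 0.7500 = 0.2500
~x4 | ~x1 = a + b − a·b on (0.7700, 0.2500) = 0.8275
(~x5 | x1) & (~x4 | ~x1) = a·b on (0.8200, 0.8275) = 0.6786
x1 | x4 = a + b − a·b on (0.7500, 0.2300) = 0.8075
((~x5 | x1) & (~x4 | ~x1)) | (x1 | x4) = a + b − a·b on (0.6786, 0.8075) = 0.9381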